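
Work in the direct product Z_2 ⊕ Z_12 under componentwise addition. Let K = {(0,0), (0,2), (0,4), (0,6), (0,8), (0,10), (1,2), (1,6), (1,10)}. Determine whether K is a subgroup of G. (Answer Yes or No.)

No

|K| = 9 does not divide |G| = 24, so by Lagrange K is not a subgroup.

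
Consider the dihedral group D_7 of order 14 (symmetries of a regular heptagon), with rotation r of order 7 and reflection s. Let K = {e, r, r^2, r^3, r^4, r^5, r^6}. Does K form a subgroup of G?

Yes

|K| = 7 divides |G| = 14, consistent with Lagrange.
K contains the identity, every element's inverse is in K, and K is closed under ·: it is a subgroup.
In fact K = ⟨r^4⟩.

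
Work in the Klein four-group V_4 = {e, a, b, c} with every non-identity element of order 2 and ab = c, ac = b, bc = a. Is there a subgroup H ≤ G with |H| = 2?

Yes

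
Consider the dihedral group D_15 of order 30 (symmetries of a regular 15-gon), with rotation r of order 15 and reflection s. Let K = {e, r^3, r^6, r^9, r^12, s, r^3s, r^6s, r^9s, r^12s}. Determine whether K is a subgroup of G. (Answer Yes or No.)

Yes

|K| = 10 divides |G| = 30, consistent with Lagrange.
K contains the identity, every element's inverse is in K, and K is closed under ·: it is a subgroup.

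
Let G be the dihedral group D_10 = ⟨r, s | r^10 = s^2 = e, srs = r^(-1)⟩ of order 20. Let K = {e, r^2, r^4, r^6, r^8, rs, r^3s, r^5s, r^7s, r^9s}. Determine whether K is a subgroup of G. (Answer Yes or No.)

Yes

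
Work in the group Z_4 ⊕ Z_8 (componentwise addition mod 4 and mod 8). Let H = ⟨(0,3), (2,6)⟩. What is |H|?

16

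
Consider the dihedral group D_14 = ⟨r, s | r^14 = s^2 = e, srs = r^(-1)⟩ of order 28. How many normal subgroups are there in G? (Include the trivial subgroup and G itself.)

7

G has 28 subgroups. Checking conjugation-invariance by order — order 1: 1/1 normal; order 2: 1/15 normal; order 4: 0/7 normal; order 7: 1/1 normal; order 14: 3/3 normal; order 28: 1/1 normal.
Total normal subgroups: 7.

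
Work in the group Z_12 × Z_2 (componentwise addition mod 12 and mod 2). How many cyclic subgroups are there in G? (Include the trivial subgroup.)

12

Each element a generates a cyclic subgroup ⟨a⟩; distinct elements may generate the same one (a cyclic group of order d has φ(d) generators).
Cyclic subgroups by order — order 1: 1; order 2: 3; order 3: 1; order 4: 2; order 6: 3; order 12: 2.
Total: 12.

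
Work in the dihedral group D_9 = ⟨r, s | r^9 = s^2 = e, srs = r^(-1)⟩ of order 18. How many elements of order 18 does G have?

0

No element of G has order 18 (even though 18 | 18).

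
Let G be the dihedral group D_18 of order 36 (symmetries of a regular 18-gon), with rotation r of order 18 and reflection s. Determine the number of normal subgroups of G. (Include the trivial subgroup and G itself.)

9

G has 45 subgroups. Checking conjugation-invariance by order — order 1: 1/1 normal; order 2: 1/19 normal; order 3: 1/1 normal; order 4: 0/9 normal; order 6: 1/7 normal; order 9: 1/1 normal; order 12: 0/3 normal; order 18: 3/3 normal; order 36: 1/1 normal.
Total normal subgroups: 9.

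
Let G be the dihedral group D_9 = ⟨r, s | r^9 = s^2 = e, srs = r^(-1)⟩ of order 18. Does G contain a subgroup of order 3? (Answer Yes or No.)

Yes

3 | 18. A subgroup of order 3 is {e, r^3, r^6}.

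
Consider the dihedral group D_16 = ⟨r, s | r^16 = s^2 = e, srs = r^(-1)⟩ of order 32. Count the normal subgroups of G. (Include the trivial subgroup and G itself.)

G has 36 subgroups. Checking conjugation-invariance by order — order 1: 1/1 normal; order 2: 1/17 normal; order 4: 1/9 normal; order 8: 1/5 normal; order 16: 3/3 normal; order 32: 1/1 normal.
Total normal subgroups: 8.

8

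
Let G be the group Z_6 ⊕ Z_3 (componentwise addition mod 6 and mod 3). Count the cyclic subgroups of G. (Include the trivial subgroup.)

Each element a generates a cyclic subgroup ⟨a⟩; distinct elements may generate the same one (a cyclic group of order d has φ(d) generators).
Cyclic subgroups by order — order 1: 1; order 2: 1; order 3: 4; order 6: 4.
Total: 10.

10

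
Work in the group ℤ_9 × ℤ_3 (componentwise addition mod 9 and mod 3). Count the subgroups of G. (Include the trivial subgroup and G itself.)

|G| = 27, so by Lagrange every subgroup order divides 27. Divisors: 1, 3, 9, 27.
Subgroups by order — order 1: 1; order 3: 4; order 9: 4; order 27: 1.
Total: 1 + 4 + 4 + 1 = 10.

10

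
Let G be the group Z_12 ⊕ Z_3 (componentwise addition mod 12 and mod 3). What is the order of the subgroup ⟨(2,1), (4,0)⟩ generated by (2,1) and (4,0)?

|⟨(2,1)⟩| = 6 and |⟨(4,0)⟩| = 3, so |H| is a multiple of lcm(6, 3) = 6 and divides |G| = 36.
Closing under the operation: H = {(0,0), (0,1), (0,2), (2,0), (2,1), (2,2), (4,0), (4,1), (4,2), (6,0), (6,1), (6,2), (8,0), (8,1), (8,2), (10,0), (10,1), (10,2)}, so |H| = 18.

18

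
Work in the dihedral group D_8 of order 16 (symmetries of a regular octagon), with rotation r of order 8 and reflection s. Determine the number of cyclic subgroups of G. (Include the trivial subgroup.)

Each element a generates a cyclic subgroup ⟨a⟩; distinct elements may generate the same one (a cyclic group of order d has φ(d) generators).
Cyclic subgroups by order — order 1: 1; order 2: 9; order 4: 1; order 8: 1.
Total: 12.

12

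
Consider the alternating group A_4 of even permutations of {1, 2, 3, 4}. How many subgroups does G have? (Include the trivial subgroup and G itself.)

|G| = 12, so by Lagrange every subgroup order divides 12. Divisors: 1, 2, 3, 4, 6, 12.
Subgroups by order — order 1: 1; order 2: 3; order 3: 4; order 4: 1; order 6: 0; order 12: 1.
Total: 1 + 3 + 4 + 1 + 0 + 1 = 10.

10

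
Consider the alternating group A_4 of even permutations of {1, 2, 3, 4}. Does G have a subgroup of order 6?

6 | 12, so Lagrange does not rule it out; but checking all subgroups of G, none has order 6.
(A_4 is the standard example that the converse of Lagrange fails.)

No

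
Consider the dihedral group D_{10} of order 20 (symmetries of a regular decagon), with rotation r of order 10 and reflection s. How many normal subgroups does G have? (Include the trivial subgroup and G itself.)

G has 22 subgroups. Checking conjugation-invariance by order — order 1: 1/1 normal; order 2: 1/11 normal; order 4: 0/5 normal; order 5: 1/1 normal; order 10: 3/3 normal; order 20: 1/1 normal.
Total normal subgroups: 7.

7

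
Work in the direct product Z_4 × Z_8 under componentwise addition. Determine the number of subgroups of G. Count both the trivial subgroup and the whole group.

|G| = 32, so by Lagrange every subgroup order divides 32. Divisors: 1, 2, 4, 8, 16, 32.
Subgroups by order — order 1: 1; order 2: 3; order 4: 7; order 8: 7; order 16: 3; order 32: 1.
Total: 1 + 3 + 7 + 7 + 3 + 1 = 22.

22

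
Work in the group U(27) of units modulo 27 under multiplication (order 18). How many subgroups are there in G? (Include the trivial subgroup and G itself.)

6

|G| = 18, so by Lagrange every subgroup order divides 18. Divisors: 1, 2, 3, 6, 9, 18.
Subgroups by order — order 1: 1; order 2: 1; order 3: 1; order 6: 1; order 9: 1; order 18: 1.
Total: 1 + 1 + 1 + 1 + 1 + 1 = 6.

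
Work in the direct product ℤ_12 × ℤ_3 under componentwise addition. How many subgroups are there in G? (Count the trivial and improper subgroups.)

18

|G| = 36, so by Lagrange every subgroup order divides 36. Divisors: 1, 2, 3, 4, 6, 9, 12, 18, 36.
Subgroups by order — order 1: 1; order 2: 1; order 3: 4; order 4: 1; order 6: 4; order 9: 1; order 12: 4; order 18: 1; order 36: 1.
Total: 1 + 1 + 4 + 1 + 4 + 1 + 4 + 1 + 1 = 18.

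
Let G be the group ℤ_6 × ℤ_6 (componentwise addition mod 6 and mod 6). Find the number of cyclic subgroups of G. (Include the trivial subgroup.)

20

Group the elements of G by the cyclic subgroup they generate; each cyclic subgroup of order d accounts for φ(d) elements.
Cyclic subgroups by order — order 1: 1; order 2: 3; order 3: 4; order 6: 12.
Total: 20.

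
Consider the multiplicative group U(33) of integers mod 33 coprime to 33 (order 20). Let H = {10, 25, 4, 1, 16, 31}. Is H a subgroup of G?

No

|H| = 6 does not divide |G| = 20, so by Lagrange H is not a subgroup.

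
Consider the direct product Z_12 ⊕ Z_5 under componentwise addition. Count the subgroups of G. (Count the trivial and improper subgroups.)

|G| = 60, so by Lagrange every subgroup order divides 60. Divisors: 1, 2, 3, 4, 5, 6, 10, 12, 15, 20, 30, 60.
Subgroups by order — order 1: 1; order 2: 1; order 3: 1; order 4: 1; order 5: 1; order 6: 1; order 10: 1; order 12: 1; order 15: 1; order 20: 1; order 30: 1; order 60: 1.
Total: 1 + 1 + 1 + 1 + 1 + 1 + 1 + 1 + 1 + 1 + 1 + 1 = 12.

12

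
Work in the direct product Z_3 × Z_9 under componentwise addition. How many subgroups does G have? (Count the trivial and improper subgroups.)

10

|G| = 27, so by Lagrange every subgroup order divides 27. Divisors: 1, 3, 9, 27.
Subgroups by order — order 1: 1; order 3: 4; order 9: 4; order 27: 1.
Total: 1 + 4 + 4 + 1 = 10.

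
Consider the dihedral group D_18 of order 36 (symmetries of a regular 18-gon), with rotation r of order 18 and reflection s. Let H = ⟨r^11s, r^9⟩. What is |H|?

|⟨r^11s⟩| = 2 and |⟨r^9⟩| = 2, so |H| is a multiple of lcm(2, 2) = 2 and divides |G| = 36.
Closing under the operation: H = {e, r^9, r^2s, r^11s}, so |H| = 4.

4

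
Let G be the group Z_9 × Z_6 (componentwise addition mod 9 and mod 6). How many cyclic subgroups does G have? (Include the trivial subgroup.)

16

Group the elements of G by the cyclic subgroup they generate; each cyclic subgroup of order d accounts for φ(d) elements.
Cyclic subgroups by order — order 1: 1; order 2: 1; order 3: 4; order 6: 4; order 9: 3; order 18: 3.
Total: 16.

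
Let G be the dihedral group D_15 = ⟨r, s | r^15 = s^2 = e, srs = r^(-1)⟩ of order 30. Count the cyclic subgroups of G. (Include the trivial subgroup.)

19

A cyclic subgroup of order d is generated by each of its φ(d) elements of order d, so the cyclic subgroups of order d number (#elements of order d)/φ(d).
Cyclic subgroups by order — order 1: 1; order 2: 15; order 3: 1; order 5: 1; order 15: 1.
Total: 19.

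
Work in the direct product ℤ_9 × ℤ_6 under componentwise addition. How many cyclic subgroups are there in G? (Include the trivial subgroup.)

A cyclic subgroup of order d is generated by each of its φ(d) elements of order d, so the cyclic subgroups of order d number (#elements of order d)/φ(d).
Cyclic subgroups by order — order 1: 1; order 2: 1; order 3: 4; order 6: 4; order 9: 3; order 18: 3.
Total: 16.

16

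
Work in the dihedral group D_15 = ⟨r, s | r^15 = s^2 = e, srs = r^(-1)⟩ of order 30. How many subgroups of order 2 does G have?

15

|G| = 30 and 2 | 30, so subgroups of order 2 are possible by Lagrange.
The subgroups of order 2 are: {e, r^10s}; {e, r^11s}; {e, r^12s}; {e, r^13s}; … (15 in all).
So G has 15 subgroups of order 2.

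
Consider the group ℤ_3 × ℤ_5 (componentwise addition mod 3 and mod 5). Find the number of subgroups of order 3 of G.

|G| = 15 and 3 | 15, so subgroups of order 3 are possible by Lagrange.
The subgroups of order 3 are: {(0,0), (1,0), (2,0)}.
So G has 1 subgroup of order 3.

1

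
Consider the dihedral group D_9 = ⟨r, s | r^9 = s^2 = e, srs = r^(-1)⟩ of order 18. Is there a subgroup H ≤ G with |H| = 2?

2 | 18. A subgroup of order 2 is {e, r^2s}.

Yes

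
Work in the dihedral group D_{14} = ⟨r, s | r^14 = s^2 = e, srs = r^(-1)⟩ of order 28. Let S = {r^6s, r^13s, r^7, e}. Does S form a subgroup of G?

|S| = 4 divides |G| = 28, consistent with Lagrange.
S contains the identity, every element's inverse is in S, and S is closed under ·: it is a subgroup.

Yes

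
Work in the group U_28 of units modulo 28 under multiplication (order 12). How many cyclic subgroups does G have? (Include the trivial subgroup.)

8

A cyclic subgroup of order d is generated by each of its φ(d) elements of order d, so the cyclic subgroups of order d number (#elements of order d)/φ(d).
Cyclic subgroups by order — order 1: 1; order 2: 3; order 3: 1; order 6: 3.
Total: 8.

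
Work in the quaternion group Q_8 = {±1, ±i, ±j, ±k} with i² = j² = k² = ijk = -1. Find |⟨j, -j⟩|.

|⟨j⟩| = 4 and |⟨-j⟩| = 4, so |H| is a multiple of lcm(4, 4) = 4 and divides |G| = 8.
Closing under the operation: H = {1, -1, j, -j}, so |H| = 4.

4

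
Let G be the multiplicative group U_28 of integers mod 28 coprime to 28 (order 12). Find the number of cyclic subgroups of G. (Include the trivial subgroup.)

8

Group the elements of G by the cyclic subgroup they generate; each cyclic subgroup of order d accounts for φ(d) elements.
Cyclic subgroups by order — order 1: 1; order 2: 3; order 3: 1; order 6: 3.
Total: 8.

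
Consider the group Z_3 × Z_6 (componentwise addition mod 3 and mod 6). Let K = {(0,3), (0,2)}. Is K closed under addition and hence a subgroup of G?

No

The identity (0,0) ∉ K, so K is not a subgroup.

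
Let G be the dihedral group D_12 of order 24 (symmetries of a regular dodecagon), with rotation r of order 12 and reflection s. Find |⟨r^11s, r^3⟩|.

8

|⟨r^11s⟩| = 2 and |⟨r^3⟩| = 4, so |H| is a multiple of lcm(2, 4) = 4 and divides |G| = 24.
Closing under the operation: H = {e, r^3, r^6, r^9, r^2s, r^5s, r^8s, r^11s}, so |H| = 8.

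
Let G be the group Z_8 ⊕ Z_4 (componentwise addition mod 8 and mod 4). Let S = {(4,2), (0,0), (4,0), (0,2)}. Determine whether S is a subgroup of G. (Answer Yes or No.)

Yes

|S| = 4 divides |G| = 32, consistent with Lagrange.
S contains the identity, every element's inverse is in S, and S is closed under +: it is a subgroup.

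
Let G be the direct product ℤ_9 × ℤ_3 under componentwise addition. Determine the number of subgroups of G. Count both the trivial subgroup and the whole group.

10

|G| = 27, so by Lagrange every subgroup order divides 27. Divisors: 1, 3, 9, 27.
Subgroups by order — order 1: 1; order 3: 4; order 9: 4; order 27: 1.
Total: 1 + 4 + 4 + 1 = 10.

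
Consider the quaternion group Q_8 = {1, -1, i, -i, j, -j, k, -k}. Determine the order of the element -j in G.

4

Computing powers of -j: the smallest k with (-j)^k = e is k = 4.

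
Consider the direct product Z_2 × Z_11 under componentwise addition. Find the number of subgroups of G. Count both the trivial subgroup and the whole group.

4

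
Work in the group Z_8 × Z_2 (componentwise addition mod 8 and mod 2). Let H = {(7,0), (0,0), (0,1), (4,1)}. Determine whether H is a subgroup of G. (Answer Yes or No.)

(7,0) ∈ H but its inverse (1,0) ∉ H, so H is not a subgroup.

No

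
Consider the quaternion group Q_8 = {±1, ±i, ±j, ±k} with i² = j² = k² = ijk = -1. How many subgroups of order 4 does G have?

3

|G| = 8 and 4 | 8, so subgroups of order 4 are possible by Lagrange.
The subgroups of order 4 are: {1, -1, i, -i}; {1, -1, j, -j}; {1, -1, k, -k}.
So G has 3 subgroups of order 4.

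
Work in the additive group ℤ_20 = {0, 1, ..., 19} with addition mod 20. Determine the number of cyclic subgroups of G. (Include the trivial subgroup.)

Each element a generates a cyclic subgroup ⟨a⟩; distinct elements may generate the same one (a cyclic group of order d has φ(d) generators).
Cyclic subgroups by order — order 1: 1; order 2: 1; order 4: 1; order 5: 1; order 10: 1; order 20: 1.
Total: 6.

6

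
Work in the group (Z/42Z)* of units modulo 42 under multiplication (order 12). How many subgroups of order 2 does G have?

3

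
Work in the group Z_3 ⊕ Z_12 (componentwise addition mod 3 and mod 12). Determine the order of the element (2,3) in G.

12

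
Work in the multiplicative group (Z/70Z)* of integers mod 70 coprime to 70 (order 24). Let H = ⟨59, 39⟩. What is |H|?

12

|⟨59⟩| = 6 and |⟨39⟩| = 6, so |H| is a multiple of lcm(6, 6) = 6 and divides |G| = 24.
Closing under the operation: H = {1, 9, 11, 19, 29, 31, 39, 41, 51, 59, 61, 69}, so |H| = 12.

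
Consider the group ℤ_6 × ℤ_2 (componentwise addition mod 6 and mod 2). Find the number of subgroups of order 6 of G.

3

|G| = 12 and 6 | 12, so subgroups of order 6 are possible by Lagrange.
The subgroups of order 6 are: {(0,0), (0,1), (2,0), (2,1), (4,0), (4,1)}; {(0,0), (1,0), (2,0), (3,0), (4,0), (5,0)}; {(0,0), (1,1), (2,0), (3,1), (4,0), (5,1)}.
So G has 3 subgroups of order 6.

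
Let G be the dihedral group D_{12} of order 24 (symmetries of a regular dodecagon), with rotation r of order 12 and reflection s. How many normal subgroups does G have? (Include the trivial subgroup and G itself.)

G has 34 subgroups. Checking conjugation-invariance by order — order 1: 1/1 normal; order 2: 1/13 normal; order 3: 1/1 normal; order 4: 1/7 normal; order 6: 1/5 normal; order 8: 0/3 normal; order 12: 3/3 normal; order 24: 1/1 normal.
Total normal subgroups: 9.

9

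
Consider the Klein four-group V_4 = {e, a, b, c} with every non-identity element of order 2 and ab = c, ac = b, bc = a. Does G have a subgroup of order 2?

Yes

2 | 4. A subgroup of order 2 is {e, a}.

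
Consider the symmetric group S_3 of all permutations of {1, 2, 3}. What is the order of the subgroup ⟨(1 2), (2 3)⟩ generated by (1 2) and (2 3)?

|⟨(1 2)⟩| = 2 and |⟨(2 3)⟩| = 2, so |H| is a multiple of lcm(2, 2) = 2 and divides |G| = 6.
Closing {(1 2), (2 3)} under the group operation gives all of G, so |H| = 6.

6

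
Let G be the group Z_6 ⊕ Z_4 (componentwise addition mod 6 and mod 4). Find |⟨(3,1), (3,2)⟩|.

8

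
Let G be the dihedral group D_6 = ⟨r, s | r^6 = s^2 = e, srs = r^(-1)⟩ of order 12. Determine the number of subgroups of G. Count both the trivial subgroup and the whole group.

16

|G| = 12, so by Lagrange every subgroup order divides 12. Divisors: 1, 2, 3, 4, 6, 12.
Subgroups by order — order 1: 1; order 2: 7; order 3: 1; order 4: 3; order 6: 3; order 12: 1.
Total: 1 + 7 + 1 + 3 + 3 + 1 = 16.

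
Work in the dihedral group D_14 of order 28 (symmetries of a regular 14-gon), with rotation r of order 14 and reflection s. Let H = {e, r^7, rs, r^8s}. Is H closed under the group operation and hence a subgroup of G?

Yes

|H| = 4 divides |G| = 28, consistent with Lagrange.
H contains the identity, every element's inverse is in H, and H is closed under ·: it is a subgroup.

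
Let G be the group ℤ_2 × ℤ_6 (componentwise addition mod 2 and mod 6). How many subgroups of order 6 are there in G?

|G| = 12 and 6 | 12, so subgroups of order 6 are possible by Lagrange.
The subgroups of order 6 are: {(0,0), (0,1), (0,2), (0,3), (0,4), (0,5)}; {(0,0), (0,2), (0,4), (1,0), (1,2), (1,4)}; {(0,0), (0,2), (0,4), (1,1), (1,3), (1,5)}.
So G has 3 subgroups of order 6.

3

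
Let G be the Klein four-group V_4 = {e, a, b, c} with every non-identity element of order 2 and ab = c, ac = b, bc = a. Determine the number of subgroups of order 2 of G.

3

|G| = 4 and 2 | 4, so subgroups of order 2 are possible by Lagrange.
The subgroups of order 2 are: {e, a}; {e, b}; {e, c}.
So G has 3 subgroups of order 2.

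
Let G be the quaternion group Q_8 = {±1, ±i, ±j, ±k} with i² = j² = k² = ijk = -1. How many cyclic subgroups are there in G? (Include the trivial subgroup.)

5

Each element a generates a cyclic subgroup ⟨a⟩; distinct elements may generate the same one (a cyclic group of order d has φ(d) generators).
Cyclic subgroups by order — order 1: 1; order 2: 1; order 4: 3.
Total: 5.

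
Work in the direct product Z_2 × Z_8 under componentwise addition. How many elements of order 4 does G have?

An element (a,b) has order lcm(ord(a), ord(b)); count pairs with lcm equal to 4.
Enumerating gives 4 such elements.

4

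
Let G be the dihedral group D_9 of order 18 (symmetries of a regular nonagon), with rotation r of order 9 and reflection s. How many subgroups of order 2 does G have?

9

|G| = 18 and 2 | 18, so subgroups of order 2 are possible by Lagrange.
The subgroups of order 2 are: {e, r^2s}; {e, r^3s}; {e, r^4s}; {e, r^5s}; … (9 in all).
So G has 9 subgroups of order 2.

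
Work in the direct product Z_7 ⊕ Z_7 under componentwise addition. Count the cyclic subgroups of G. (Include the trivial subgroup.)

A cyclic subgroup of order d is generated by each of its φ(d) elements of order d, so the cyclic subgroups of order d number (#elements of order d)/φ(d).
Cyclic subgroups by order — order 1: 1; order 7: 8.
Total: 9.

9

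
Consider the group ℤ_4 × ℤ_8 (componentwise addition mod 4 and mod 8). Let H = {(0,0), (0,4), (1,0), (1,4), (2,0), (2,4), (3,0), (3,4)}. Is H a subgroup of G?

Yes

|H| = 8 divides |G| = 32, consistent with Lagrange.
H contains the identity, every element's inverse is in H, and H is closed under +: it is a subgroup.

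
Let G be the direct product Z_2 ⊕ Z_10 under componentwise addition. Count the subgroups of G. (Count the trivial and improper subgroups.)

10

|G| = 20, so by Lagrange every subgroup order divides 20. Divisors: 1, 2, 4, 5, 10, 20.
Subgroups by order — order 1: 1; order 2: 3; order 4: 1; order 5: 1; order 10: 3; order 20: 1.
Total: 1 + 3 + 1 + 1 + 3 + 1 = 10.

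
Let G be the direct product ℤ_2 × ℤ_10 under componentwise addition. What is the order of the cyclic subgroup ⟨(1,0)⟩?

2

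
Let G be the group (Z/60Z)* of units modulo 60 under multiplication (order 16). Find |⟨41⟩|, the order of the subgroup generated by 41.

Compute successive powers of 41 mod 60: 41, 1; 41^2 ≡ 1 (mod 60).
So |⟨41⟩| = 2.

2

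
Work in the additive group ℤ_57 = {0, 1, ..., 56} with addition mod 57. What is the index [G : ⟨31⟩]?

1

|⟨31⟩| = 57 and |G| = 57.
By Lagrange, [G : H] = |G|/|H| = 57/57 = 1.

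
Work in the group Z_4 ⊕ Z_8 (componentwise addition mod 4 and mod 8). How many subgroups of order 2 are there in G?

|G| = 32 and 2 | 32, so subgroups of order 2 are possible by Lagrange.
The subgroups of order 2 are: {(0,0), (0,4)}; {(0,0), (2,0)}; {(0,0), (2,4)}.
So G has 3 subgroups of order 2.

3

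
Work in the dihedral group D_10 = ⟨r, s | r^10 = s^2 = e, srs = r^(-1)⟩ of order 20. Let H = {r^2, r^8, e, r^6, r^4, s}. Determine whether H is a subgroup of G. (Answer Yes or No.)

No

|H| = 6 does not divide |G| = 20, so by Lagrange H is not a subgroup.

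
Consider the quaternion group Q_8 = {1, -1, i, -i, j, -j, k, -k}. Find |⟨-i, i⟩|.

4

|⟨-i⟩| = 4 and |⟨i⟩| = 4, so |H| is a multiple of lcm(4, 4) = 4 and divides |G| = 8.
Closing under the operation: H = {1, -1, i, -i}, so |H| = 4.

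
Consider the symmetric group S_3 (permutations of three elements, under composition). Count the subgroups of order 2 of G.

3

|G| = 6 and 2 | 6, so subgroups of order 2 are possible by Lagrange.
The subgroups of order 2 are: {e, (1 2)}; {e, (1 3)}; {e, (2 3)}.
So G has 3 subgroups of order 2.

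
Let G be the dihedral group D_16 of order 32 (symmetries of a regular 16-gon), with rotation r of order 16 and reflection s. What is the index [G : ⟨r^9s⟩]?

16

|⟨r^9s⟩| = 2 and |G| = 32.
By Lagrange, [G : H] = |G|/|H| = 32/2 = 16.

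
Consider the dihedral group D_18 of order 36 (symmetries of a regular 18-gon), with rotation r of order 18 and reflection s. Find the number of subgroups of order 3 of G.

|G| = 36 and 3 | 36, so subgroups of order 3 are possible by Lagrange.
The subgroups of order 3 are: {e, r^6, r^12}.
So G has 1 subgroup of order 3.

1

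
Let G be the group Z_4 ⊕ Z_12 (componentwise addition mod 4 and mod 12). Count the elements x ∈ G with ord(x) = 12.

24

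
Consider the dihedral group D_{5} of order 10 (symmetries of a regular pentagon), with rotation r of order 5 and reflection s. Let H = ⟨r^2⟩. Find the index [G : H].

|⟨r^2⟩| = 5 and |G| = 10.
By Lagrange, [G : H] = |G|/|H| = 10/5 = 2.

2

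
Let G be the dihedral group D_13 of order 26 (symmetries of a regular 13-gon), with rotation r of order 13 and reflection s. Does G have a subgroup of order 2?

Yes

2 | 26. A subgroup of order 2 is {e, r^10s}.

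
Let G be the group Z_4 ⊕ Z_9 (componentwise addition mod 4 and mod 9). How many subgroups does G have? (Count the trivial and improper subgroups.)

|G| = 36, so by Lagrange every subgroup order divides 36. Divisors: 1, 2, 3, 4, 6, 9, 12, 18, 36.
Subgroups by order — order 1: 1; order 2: 1; order 3: 1; order 4: 1; order 6: 1; order 9: 1; order 12: 1; order 18: 1; order 36: 1.
Total: 1 + 1 + 1 + 1 + 1 + 1 + 1 + 1 + 1 = 9.

9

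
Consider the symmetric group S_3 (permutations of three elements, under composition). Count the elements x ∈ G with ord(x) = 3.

The elements of order 3 are: (1 2 3), (1 3 2).
That's 2.

2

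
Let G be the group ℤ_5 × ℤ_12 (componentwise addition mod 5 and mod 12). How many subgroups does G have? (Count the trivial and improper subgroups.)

|G| = 60, so by Lagrange every subgroup order divides 60. Divisors: 1, 2, 3, 4, 5, 6, 10, 12, 15, 20, 30, 60.
Subgroups by order — order 1: 1; order 2: 1; order 3: 1; order 4: 1; order 5: 1; order 6: 1; order 10: 1; order 12: 1; order 15: 1; order 20: 1; order 30: 1; order 60: 1.
Total: 1 + 1 + 1 + 1 + 1 + 1 + 1 + 1 + 1 + 1 + 1 + 1 = 12.

12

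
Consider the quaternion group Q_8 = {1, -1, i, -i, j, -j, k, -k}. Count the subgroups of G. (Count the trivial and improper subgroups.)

|G| = 8, so by Lagrange every subgroup order divides 8. Divisors: 1, 2, 4, 8.
Subgroups by order — order 1: 1; order 2: 1; order 4: 3; order 8: 1.
Total: 1 + 1 + 3 + 1 = 6.

6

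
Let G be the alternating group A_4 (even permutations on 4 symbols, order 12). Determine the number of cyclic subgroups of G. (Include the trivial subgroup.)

8

A cyclic subgroup of order d is generated by each of its φ(d) elements of order d, so the cyclic subgroups of order d number (#elements of order d)/φ(d).
Cyclic subgroups by order — order 1: 1; order 2: 3; order 3: 4.
Total: 8.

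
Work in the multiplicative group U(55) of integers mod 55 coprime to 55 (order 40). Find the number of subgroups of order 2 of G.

|G| = 40 and 2 | 40, so subgroups of order 2 are possible by Lagrange.
The subgroups of order 2 are: {1, 21}; {1, 34}; {1, 54}.
So G has 3 subgroups of order 2.

3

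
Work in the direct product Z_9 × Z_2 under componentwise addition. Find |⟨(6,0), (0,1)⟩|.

|⟨(6,0)⟩| = 3 and |⟨(0,1)⟩| = 2, so |H| is a multiple of lcm(3, 2) = 6 and divides |G| = 18.
Closing under the operation: H = {(0,0), (0,1), (3,0), (3,1), (6,0), (6,1)}, so |H| = 6.

6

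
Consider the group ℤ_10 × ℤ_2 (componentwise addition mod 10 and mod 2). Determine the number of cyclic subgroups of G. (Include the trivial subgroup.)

8

Group the elements of G by the cyclic subgroup they generate; each cyclic subgroup of order d accounts for φ(d) elements.
Cyclic subgroups by order — order 1: 1; order 2: 3; order 5: 1; order 10: 3.
Total: 8.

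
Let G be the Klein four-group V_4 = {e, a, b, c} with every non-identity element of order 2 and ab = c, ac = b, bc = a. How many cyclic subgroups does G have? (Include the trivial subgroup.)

4

Group the elements of G by the cyclic subgroup they generate; each cyclic subgroup of order d accounts for φ(d) elements.
Cyclic subgroups by order — order 1: 1; order 2: 3.
Total: 4.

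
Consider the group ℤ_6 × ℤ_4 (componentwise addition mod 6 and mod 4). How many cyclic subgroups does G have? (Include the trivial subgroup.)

12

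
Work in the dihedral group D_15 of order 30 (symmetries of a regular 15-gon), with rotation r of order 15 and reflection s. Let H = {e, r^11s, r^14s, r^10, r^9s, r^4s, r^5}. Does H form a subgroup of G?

|H| = 7 does not divide |G| = 30, so by Lagrange H is not a subgroup.

No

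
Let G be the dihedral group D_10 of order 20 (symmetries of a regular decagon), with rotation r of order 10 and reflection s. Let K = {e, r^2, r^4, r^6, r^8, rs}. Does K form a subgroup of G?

No

|K| = 6 does not divide |G| = 20, so by Lagrange K is not a subgroup.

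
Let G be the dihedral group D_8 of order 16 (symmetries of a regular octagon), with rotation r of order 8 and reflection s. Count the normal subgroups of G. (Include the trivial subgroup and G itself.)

G has 19 subgroups. Checking conjugation-invariance by order — order 1: 1/1 normal; order 2: 1/9 normal; order 4: 1/5 normal; order 8: 3/3 normal; order 16: 1/1 normal.
Total normal subgroups: 7.

7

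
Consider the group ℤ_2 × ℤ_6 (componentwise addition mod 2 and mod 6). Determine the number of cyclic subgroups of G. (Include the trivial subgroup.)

Each element a generates a cyclic subgroup ⟨a⟩; distinct elements may generate the same one (a cyclic group of order d has φ(d) generators).
Cyclic subgroups by order — order 1: 1; order 2: 3; order 3: 1; order 6: 3.
Total: 8.

8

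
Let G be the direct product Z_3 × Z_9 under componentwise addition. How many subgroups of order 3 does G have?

|G| = 27 and 3 | 27, so subgroups of order 3 are possible by Lagrange.
The subgroups of order 3 are: {(0,0), (0,3), (0,6)}; {(0,0), (1,0), (2,0)}; {(0,0), (1,3), (2,6)}; {(0,0), (1,6), (2,3)}.
So G has 4 subgroups of order 3.

4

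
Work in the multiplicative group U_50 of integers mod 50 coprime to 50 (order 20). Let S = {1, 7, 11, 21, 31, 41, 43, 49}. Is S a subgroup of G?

|S| = 8 does not divide |G| = 20, so by Lagrange S is not a subgroup.

No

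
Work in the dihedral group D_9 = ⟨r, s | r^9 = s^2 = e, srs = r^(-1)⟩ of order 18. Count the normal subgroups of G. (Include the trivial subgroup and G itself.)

4

G has 16 subgroups. Checking conjugation-invariance by order — order 1: 1/1 normal; order 2: 0/9 normal; order 3: 1/1 normal; order 6: 0/3 normal; order 9: 1/1 normal; order 18: 1/1 normal.
Total normal subgroups: 4.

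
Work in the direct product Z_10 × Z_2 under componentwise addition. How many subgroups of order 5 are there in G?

1

|G| = 20 and 5 | 20, so subgroups of order 5 are possible by Lagrange.
The subgroups of order 5 are: {(0,0), (2,0), (4,0), (6,0), (8,0)}.
So G has 1 subgroup of order 5.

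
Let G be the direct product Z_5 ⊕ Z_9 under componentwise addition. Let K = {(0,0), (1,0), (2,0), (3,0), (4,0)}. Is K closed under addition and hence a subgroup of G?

Yes

|K| = 5 divides |G| = 45, consistent with Lagrange.
K contains the identity, every element's inverse is in K, and K is closed under +: it is a subgroup.
In fact K = ⟨(4,0)⟩.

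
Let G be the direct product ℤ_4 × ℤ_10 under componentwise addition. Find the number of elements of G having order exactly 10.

12

An element (a,b) has order lcm(ord(a), ord(b)); count pairs with lcm equal to 10.
Enumerating gives 12 such elements.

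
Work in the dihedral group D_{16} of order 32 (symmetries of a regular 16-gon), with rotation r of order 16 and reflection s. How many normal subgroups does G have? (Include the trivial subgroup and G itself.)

8

G has 36 subgroups. Checking conjugation-invariance by order — order 1: 1/1 normal; order 2: 1/17 normal; order 4: 1/9 normal; order 8: 1/5 normal; order 16: 3/3 normal; order 32: 1/1 normal.
Total normal subgroups: 8.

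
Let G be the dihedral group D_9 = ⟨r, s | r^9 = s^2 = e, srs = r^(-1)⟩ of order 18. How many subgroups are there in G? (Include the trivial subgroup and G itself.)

16

|G| = 18, so by Lagrange every subgroup order divides 18. Divisors: 1, 2, 3, 6, 9, 18.
Subgroups by order — order 1: 1; order 2: 9; order 3: 1; order 6: 3; order 9: 1; order 18: 1.
Total: 1 + 9 + 1 + 3 + 1 + 1 = 16.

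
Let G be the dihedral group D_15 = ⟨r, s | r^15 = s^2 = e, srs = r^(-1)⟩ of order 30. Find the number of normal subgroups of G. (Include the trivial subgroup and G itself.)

5

G has 28 subgroups. Checking conjugation-invariance by order — order 1: 1/1 normal; order 2: 0/15 normal; order 3: 1/1 normal; order 5: 1/1 normal; order 6: 0/5 normal; order 10: 0/3 normal; order 15: 1/1 normal; order 30: 1/1 normal.
Total normal subgroups: 5.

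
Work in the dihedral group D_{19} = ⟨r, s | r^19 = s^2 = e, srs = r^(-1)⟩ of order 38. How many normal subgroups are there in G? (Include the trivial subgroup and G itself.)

3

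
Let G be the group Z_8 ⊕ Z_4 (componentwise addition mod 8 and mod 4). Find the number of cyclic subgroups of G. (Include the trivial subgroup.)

14

Each element a generates a cyclic subgroup ⟨a⟩; distinct elements may generate the same one (a cyclic group of order d has φ(d) generators).
Cyclic subgroups by order — order 1: 1; order 2: 3; order 4: 6; order 8: 4.
Total: 14.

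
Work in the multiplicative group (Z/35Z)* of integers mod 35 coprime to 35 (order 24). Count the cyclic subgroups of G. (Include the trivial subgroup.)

12

Each element a generates a cyclic subgroup ⟨a⟩; distinct elements may generate the same one (a cyclic group of order d has φ(d) generators).
Cyclic subgroups by order — order 1: 1; order 2: 3; order 3: 1; order 4: 2; order 6: 3; order 12: 2.
Total: 12.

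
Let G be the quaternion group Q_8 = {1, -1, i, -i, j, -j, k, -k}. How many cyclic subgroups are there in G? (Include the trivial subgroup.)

5

Each element a generates a cyclic subgroup ⟨a⟩; distinct elements may generate the same one (a cyclic group of order d has φ(d) generators).
Cyclic subgroups by order — order 1: 1; order 2: 1; order 4: 3.
Total: 5.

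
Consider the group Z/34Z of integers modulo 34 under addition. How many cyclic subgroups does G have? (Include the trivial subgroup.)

4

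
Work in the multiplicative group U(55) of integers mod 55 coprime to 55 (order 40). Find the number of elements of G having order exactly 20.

Enumerating element orders in G gives 16 elements of order 20.

16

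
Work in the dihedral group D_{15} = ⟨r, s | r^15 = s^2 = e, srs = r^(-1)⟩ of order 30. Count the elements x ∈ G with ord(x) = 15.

8

The elements of order 15 are: r, r^2, r^4, r^7, r^8, r^11, r^13, r^14.
That's 8.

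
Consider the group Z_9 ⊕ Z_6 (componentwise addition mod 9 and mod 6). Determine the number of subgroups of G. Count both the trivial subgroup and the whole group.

20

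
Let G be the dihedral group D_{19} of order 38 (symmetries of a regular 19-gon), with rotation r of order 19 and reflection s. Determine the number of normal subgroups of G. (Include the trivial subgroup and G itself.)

3

G has 22 subgroups. Checking conjugation-invariance by order — order 1: 1/1 normal; order 2: 0/19 normal; order 19: 1/1 normal; order 38: 1/1 normal.
Total normal subgroups: 3.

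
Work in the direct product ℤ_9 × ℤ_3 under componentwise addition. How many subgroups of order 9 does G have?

|G| = 27 and 9 | 27, so subgroups of order 9 are possible by Lagrange.
The subgroups of order 9 are: {(0,0), (0,1), (0,2), (3,0), (3,1), (3,2), (6,0), (6,1), (6,2)}; {(0,0), (1,0), (2,0), (3,0), (4,0), (5,0), (6,0), (7,0), (8,0)}; {(0,0), (1,1), (2,2), (3,0), (4,1), (5,2), (6,0), (7,1), (8,2)}; {(0,0), (1,2), (2,1), (3,0), (4,2), (5,1), (6,0), (7,2), (8,1)}.
So G has 4 subgroups of order 9.

4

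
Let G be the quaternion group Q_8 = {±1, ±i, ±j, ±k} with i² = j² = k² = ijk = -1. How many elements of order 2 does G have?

1

The elements of order 2 are: -1.
That's 1.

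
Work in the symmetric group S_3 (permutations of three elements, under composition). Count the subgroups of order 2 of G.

3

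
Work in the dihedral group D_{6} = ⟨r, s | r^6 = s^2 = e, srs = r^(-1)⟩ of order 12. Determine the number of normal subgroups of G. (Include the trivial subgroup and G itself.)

7

G has 16 subgroups. Checking conjugation-invariance by order — order 1: 1/1 normal; order 2: 1/7 normal; order 3: 1/1 normal; order 4: 0/3 normal; order 6: 3/3 normal; order 12: 1/1 normal.
Total normal subgroups: 7.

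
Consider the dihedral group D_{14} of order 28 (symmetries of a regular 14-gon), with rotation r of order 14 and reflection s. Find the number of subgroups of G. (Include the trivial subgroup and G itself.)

|G| = 28, so by Lagrange every subgroup order divides 28. Divisors: 1, 2, 4, 7, 14, 28.
Subgroups by order — order 1: 1; order 2: 15; order 4: 7; order 7: 1; order 14: 3; order 28: 1.
Total: 1 + 15 + 7 + 1 + 3 + 1 = 28.

28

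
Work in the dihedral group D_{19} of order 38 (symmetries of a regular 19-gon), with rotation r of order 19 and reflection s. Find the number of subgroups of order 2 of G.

19

|G| = 38 and 2 | 38, so subgroups of order 2 are possible by Lagrange.
The subgroups of order 2 are: {e, r^10s}; {e, r^11s}; {e, r^12s}; {e, r^13s}; … (19 in all).
So G has 19 subgroups of order 2.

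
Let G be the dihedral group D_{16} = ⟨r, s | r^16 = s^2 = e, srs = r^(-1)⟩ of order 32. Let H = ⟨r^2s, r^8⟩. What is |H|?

|⟨r^2s⟩| = 2 and |⟨r^8⟩| = 2, so |H| is a multiple of lcm(2, 2) = 2 and divides |G| = 32.
Closing under the operation: H = {e, r^8, r^2s, r^10s}, so |H| = 4.

4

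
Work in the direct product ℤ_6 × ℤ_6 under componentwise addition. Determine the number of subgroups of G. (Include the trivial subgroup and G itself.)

30

|G| = 36, so by Lagrange every subgroup order divides 36. Divisors: 1, 2, 3, 4, 6, 9, 12, 18, 36.
Subgroups by order — order 1: 1; order 2: 3; order 3: 4; order 4: 1; order 6: 12; order 9: 1; order 12: 4; order 18: 3; order 36: 1.
Total: 1 + 3 + 4 + 1 + 12 + 1 + 4 + 3 + 1 = 30.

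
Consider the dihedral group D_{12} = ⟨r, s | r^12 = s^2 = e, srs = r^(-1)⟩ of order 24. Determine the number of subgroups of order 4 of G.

7

|G| = 24 and 4 | 24, so subgroups of order 4 are possible by Lagrange.
The subgroups of order 4 are: {e, r^6, r^4s, r^10s}; {e, r^6, r^5s, r^11s}; {e, r^6, r^2s, r^8s}; {e, r^3, r^6, r^9}; … (7 in all).
So G has 7 subgroups of order 4.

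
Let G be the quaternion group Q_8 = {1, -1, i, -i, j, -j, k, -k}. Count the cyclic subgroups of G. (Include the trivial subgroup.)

Group the elements of G by the cyclic subgroup they generate; each cyclic subgroup of order d accounts for φ(d) elements.
Cyclic subgroups by order — order 1: 1; order 2: 1; order 4: 3.
Total: 5.

5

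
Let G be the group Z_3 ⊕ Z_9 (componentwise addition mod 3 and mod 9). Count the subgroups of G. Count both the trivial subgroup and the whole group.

|G| = 27, so by Lagrange every subgroup order divides 27. Divisors: 1, 3, 9, 27.
Subgroups by order — order 1: 1; order 3: 4; order 9: 4; order 27: 1.
Total: 1 + 4 + 4 + 1 = 10.

10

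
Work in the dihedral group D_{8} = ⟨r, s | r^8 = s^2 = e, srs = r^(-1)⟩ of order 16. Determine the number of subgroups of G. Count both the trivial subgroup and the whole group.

|G| = 16, so by Lagrange every subgroup order divides 16. Divisors: 1, 2, 4, 8, 16.
Subgroups by order — order 1: 1; order 2: 9; order 4: 5; order 8: 3; order 16: 1.
Total: 1 + 9 + 5 + 3 + 1 = 19.

19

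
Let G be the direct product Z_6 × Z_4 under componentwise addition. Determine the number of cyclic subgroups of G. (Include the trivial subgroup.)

A cyclic subgroup of order d is generated by each of its φ(d) elements of order d, so the cyclic subgroups of order d number (#elements of order d)/φ(d).
Cyclic subgroups by order — order 1: 1; order 2: 3; order 3: 1; order 4: 2; order 6: 3; order 12: 2.
Total: 12.

12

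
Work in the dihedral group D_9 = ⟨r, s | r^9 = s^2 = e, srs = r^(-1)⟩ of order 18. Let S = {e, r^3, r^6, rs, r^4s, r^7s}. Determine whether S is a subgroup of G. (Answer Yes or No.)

Yes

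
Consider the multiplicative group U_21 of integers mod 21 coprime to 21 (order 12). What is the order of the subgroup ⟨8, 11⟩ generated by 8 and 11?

|⟨8⟩| = 2 and |⟨11⟩| = 6, so |H| is a multiple of lcm(2, 6) = 6 and divides |G| = 12.
Closing under the operation: H = {1, 2, 4, 8, 11, 16}, so |H| = 6.

6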